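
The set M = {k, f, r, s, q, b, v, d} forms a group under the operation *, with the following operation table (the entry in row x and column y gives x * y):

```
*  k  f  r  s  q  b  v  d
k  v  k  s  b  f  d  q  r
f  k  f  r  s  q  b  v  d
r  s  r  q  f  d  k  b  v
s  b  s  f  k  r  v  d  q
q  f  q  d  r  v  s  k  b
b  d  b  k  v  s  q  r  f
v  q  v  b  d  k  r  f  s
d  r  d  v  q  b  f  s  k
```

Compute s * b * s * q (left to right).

b

s * b = v
v * s = d
d * q = b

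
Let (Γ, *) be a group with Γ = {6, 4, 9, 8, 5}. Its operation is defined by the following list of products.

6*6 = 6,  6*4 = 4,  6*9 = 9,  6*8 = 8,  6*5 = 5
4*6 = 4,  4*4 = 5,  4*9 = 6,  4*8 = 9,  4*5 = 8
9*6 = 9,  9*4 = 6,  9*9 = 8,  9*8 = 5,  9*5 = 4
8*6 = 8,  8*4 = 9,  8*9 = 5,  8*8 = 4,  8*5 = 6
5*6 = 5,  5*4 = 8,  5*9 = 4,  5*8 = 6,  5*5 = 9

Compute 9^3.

5

9^1 = 9
9^2 = 9 * 9 = 8
9^3 = 8 * 9 = 5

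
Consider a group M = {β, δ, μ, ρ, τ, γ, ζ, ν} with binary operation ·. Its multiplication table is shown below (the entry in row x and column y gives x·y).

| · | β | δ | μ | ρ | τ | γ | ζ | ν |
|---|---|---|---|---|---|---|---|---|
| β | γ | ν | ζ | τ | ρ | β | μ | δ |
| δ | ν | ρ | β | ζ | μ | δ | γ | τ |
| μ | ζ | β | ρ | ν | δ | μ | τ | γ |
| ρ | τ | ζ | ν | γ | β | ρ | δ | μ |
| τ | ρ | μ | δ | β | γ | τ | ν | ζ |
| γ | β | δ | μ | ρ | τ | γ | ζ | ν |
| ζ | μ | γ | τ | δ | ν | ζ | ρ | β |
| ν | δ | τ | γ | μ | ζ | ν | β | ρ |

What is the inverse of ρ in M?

First locate the identity: row γ matches the header, so γ is the identity.
Scan row ρ for γ: ρ·ρ = γ. Hence ρ^(-1) = ρ.

ρ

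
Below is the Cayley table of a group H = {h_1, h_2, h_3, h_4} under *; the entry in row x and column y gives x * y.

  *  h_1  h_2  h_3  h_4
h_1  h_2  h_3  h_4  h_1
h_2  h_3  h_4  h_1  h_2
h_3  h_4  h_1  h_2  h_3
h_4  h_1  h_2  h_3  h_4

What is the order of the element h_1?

The identity element is h_4 (its row matches the header).
h_1^1 = h_1
h_1^2 = h_1 * h_1 = h_2
h_1^3 = h_2 * h_1 = h_3
h_1^4 = h_3 * h_1 = h_4
The first power of h_1 equal to the identity is h_1^4, so ord(h_1) = 4.
(Structurally, H here is isomorphic to the cyclic group Z_4.)

4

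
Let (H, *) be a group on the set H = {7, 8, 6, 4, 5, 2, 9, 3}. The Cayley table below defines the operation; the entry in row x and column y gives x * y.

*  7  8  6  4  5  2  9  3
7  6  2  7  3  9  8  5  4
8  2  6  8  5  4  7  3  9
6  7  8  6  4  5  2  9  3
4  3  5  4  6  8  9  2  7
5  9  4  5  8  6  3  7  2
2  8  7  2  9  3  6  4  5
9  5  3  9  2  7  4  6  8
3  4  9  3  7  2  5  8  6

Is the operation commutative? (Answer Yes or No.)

Yes

Check whether the table is symmetric across its main diagonal.
Every entry (row x, col y) equals the entry (row y, col x), so H is abelian.
(In fact H ≅ the elementary abelian group (Z_2)^3.)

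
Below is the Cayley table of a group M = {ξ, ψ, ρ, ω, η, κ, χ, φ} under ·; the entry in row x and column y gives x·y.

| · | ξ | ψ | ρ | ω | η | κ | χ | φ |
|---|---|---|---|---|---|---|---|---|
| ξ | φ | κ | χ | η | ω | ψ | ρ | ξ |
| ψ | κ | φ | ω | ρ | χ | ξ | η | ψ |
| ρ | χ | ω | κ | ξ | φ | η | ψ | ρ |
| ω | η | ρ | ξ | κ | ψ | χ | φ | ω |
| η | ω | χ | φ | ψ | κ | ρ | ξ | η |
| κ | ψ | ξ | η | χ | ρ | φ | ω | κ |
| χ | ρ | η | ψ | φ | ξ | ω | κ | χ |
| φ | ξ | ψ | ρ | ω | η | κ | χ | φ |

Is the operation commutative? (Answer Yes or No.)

Check whether the table is symmetric across its main diagonal.
Every entry (row x, col y) equals the entry (row y, col x), so M is abelian.
(In fact M ≅ Z_2 x Z_4.)

Yes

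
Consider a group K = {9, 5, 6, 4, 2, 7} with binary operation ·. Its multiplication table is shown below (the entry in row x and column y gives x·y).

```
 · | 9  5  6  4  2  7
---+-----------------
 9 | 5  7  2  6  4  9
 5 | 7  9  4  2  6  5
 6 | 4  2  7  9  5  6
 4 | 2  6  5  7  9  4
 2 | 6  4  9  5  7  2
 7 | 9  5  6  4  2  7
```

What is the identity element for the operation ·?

The identity e satisfies e·x = x for all x, so its row in the table reproduces the column headers.
Row 7 reads: 9, 5, 6, 4, 2, 7 — exactly the header order. So 7 is the identity.
(Structurally, K here is isomorphic to the symmetric group S_3.)

7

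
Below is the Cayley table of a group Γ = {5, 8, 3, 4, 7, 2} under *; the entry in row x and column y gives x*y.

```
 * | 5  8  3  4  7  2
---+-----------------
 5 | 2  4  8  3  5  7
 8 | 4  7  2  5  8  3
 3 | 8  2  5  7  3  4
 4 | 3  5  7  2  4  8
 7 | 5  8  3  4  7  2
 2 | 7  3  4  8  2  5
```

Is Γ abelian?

Yes

Check whether the table is symmetric across its main diagonal.
Every entry (row x, col y) equals the entry (row y, col x), so Γ is abelian.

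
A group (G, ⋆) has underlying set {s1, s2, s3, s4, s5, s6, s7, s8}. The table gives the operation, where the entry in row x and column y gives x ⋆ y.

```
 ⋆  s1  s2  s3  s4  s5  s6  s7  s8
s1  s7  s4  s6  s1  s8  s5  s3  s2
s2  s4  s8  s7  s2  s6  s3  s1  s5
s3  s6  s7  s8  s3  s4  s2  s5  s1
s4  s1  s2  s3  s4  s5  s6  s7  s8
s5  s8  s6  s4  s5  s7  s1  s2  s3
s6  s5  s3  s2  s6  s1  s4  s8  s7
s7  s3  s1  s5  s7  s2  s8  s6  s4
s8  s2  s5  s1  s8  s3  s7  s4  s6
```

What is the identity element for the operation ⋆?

s4

The identity e satisfies e ⋆ x = x for all x, so its row in the table reproduces the column headers.
Row s4 reads: s1, s2, s3, s4, s5, s6, s7, s8 — exactly the header order. So s4 is the identity.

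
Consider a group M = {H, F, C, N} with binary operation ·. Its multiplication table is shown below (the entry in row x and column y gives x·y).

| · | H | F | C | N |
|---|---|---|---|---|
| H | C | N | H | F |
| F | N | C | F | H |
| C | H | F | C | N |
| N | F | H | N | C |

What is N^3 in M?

N^1 = N
N^2 = N·N = C
N^3 = C·N = N
(Structurally, M here is isomorphic to the Klein four-group V_4.)

N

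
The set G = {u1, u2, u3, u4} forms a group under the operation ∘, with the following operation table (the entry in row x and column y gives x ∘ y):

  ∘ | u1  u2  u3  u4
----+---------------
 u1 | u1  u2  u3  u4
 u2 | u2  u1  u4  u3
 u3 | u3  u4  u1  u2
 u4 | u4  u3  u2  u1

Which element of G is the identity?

The identity e satisfies e ∘ x = x for all x, so its row in the table reproduces the column headers.
Row u1 reads: u1, u2, u3, u4 — exactly the header order. So u1 is the identity.

u1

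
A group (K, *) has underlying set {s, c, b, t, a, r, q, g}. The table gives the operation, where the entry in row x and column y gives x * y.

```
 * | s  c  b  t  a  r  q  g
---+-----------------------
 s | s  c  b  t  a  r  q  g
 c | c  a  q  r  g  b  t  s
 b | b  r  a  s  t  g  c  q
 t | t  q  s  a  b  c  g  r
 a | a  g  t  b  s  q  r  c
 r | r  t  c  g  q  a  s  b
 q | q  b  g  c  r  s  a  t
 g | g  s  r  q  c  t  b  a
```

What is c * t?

Read row c, column t: c * t = r.

r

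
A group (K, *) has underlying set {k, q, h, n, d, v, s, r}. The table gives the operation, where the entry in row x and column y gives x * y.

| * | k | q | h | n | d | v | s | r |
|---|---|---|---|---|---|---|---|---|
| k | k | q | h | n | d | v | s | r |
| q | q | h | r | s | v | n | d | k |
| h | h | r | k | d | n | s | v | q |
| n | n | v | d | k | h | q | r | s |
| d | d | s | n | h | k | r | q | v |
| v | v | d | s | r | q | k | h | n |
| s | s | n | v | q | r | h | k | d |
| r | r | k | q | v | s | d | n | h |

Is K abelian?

No

q * v = n but v * q = d.
Since q and v do not commute, K is not abelian.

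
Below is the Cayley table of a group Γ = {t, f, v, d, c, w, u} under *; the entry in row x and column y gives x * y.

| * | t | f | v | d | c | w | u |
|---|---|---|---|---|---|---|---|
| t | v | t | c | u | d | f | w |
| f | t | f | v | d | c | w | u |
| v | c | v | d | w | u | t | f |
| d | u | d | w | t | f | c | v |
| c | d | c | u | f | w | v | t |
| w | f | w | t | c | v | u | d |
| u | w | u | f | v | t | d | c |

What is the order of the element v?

7

The identity element is f (its row matches the header).
v^1 = v
v^2 = v * v = d
v^3 = d * v = w
v^4 = w * v = t
v^5 = t * v = c
v^6 = c * v = u
v^7 = u * v = f
The first power of v equal to the identity is v^7, so ord(v) = 7.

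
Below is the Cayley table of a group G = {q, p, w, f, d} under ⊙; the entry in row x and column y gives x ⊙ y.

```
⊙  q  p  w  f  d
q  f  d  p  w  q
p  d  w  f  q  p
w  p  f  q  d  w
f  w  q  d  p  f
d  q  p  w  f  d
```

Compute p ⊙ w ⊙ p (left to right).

p ⊙ w = f
f ⊙ p = q

q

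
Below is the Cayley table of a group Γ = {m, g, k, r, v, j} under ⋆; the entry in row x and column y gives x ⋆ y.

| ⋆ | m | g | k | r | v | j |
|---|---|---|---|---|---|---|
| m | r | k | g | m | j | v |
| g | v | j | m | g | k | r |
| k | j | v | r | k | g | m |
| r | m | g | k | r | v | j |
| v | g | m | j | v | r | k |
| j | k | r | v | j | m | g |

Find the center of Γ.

{r}

An element z is central iff its row equals its column in the table.
For v: v ⋆ j = k ≠ m = j ⋆ v, so v ∉ Z.
Checking each element this way leaves Z(Γ) = {r}.
(Structurally, Γ here is isomorphic to the symmetric group S_3.)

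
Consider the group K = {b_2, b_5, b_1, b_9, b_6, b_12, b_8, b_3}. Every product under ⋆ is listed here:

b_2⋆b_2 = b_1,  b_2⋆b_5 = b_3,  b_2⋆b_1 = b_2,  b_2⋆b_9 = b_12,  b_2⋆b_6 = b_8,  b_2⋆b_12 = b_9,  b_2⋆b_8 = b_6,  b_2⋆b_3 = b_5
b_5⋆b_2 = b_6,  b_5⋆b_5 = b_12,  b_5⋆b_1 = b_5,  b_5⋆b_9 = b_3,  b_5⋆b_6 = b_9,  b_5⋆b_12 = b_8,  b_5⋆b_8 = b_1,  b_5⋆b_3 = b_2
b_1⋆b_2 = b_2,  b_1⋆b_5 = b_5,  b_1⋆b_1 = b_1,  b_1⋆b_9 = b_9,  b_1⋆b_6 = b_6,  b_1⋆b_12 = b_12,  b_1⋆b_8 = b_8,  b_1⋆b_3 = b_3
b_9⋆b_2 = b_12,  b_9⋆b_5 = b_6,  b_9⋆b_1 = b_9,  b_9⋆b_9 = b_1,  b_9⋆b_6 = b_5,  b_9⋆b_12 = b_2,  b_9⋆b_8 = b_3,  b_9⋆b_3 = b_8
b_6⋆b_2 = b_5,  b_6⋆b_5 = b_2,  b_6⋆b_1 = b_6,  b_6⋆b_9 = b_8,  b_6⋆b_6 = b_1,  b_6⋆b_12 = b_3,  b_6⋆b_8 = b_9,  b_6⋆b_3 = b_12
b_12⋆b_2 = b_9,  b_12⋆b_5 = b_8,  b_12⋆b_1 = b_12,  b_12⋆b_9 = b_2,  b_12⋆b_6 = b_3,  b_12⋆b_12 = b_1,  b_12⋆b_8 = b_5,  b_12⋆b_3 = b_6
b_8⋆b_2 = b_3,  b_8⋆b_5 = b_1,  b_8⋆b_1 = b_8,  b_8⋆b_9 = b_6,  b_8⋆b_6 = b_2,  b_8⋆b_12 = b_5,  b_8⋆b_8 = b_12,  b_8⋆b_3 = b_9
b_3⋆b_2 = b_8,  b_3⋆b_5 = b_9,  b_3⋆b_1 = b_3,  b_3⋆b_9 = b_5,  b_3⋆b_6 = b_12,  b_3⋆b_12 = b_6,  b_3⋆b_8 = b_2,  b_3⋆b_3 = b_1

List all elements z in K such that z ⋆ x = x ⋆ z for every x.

An element z is central iff its row equals its column in the table.
For b_8: b_8 ⋆ b_3 = b_9 ≠ b_2 = b_3 ⋆ b_8, so b_8 ∉ Z.
Checking each element this way leaves Z(K) = {b_1, b_12}.

{b_1, b_12}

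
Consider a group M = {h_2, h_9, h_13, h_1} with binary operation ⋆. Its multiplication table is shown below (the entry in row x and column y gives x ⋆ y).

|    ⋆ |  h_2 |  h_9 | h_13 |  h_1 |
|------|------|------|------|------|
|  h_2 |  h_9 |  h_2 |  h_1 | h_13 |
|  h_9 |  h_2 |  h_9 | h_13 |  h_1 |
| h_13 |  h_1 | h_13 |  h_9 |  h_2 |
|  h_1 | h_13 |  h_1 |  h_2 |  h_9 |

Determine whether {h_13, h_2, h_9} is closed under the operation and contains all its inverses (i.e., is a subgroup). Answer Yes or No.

h_2 ⋆ h_13 = h_1, which is not in {h_13, h_2, h_9}.
The subset is not closed under ⋆, so it is not a subgroup.

No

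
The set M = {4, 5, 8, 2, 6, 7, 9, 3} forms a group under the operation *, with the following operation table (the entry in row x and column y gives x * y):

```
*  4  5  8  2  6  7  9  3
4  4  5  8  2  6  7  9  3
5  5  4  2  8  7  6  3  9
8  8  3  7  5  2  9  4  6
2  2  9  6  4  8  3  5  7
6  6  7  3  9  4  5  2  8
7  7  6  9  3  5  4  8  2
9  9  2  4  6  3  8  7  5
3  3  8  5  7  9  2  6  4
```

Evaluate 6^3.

6

6^1 = 6
6^2 = 6 * 6 = 4
6^3 = 4 * 6 = 6
(Structurally, M here is isomorphic to the dihedral group D_4.)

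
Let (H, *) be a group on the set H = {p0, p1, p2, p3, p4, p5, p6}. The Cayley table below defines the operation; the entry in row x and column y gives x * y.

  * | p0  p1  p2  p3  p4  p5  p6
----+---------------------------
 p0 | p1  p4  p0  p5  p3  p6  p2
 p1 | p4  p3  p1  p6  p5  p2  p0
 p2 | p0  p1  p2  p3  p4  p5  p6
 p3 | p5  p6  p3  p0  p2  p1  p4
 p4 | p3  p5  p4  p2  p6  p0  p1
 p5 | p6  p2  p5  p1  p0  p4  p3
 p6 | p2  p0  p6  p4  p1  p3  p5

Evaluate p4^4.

p5

p4^1 = p4
p4^2 = p4 * p4 = p6
p4^3 = p6 * p4 = p1
p4^4 = p1 * p4 = p5
(Structurally, H here is isomorphic to the cyclic group Z_7.)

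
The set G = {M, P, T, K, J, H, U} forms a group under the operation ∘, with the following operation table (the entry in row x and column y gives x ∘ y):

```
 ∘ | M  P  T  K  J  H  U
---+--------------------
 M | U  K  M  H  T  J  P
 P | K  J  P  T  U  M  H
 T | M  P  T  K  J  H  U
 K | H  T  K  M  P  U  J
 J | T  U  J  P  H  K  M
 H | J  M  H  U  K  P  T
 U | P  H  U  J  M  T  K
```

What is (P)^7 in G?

T

P^1 = P
P^2 = P ∘ P = J
P^3 = J ∘ P = U
P^4 = U ∘ P = H
P^5 = H ∘ P = M
P^6 = M ∘ P = K
P^7 = K ∘ P = T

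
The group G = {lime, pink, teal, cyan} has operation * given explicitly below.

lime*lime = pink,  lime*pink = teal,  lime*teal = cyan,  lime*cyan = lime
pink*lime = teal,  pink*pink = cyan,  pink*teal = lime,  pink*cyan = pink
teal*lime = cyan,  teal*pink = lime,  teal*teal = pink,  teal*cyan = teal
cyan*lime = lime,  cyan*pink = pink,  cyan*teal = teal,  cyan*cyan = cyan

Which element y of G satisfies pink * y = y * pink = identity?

pink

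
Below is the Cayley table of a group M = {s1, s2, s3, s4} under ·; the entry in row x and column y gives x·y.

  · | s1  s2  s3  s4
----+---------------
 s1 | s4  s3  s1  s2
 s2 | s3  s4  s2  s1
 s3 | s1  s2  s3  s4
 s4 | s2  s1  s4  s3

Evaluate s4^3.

s4^1 = s4
s4^2 = s4·s4 = s3
s4^3 = s3·s4 = s4
(Structurally, M here is isomorphic to the cyclic group Z_4.)

s4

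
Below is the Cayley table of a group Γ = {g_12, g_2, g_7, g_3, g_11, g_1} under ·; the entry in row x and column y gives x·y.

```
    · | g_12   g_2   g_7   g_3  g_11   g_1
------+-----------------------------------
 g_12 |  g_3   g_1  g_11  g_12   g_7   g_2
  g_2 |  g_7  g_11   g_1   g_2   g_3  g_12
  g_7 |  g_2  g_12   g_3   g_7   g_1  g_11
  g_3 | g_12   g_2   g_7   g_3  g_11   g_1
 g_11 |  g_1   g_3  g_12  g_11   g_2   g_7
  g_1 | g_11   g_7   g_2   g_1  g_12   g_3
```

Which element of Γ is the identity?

The identity e satisfies e·x = x for all x, so its row in the table reproduces the column headers.
Row g_3 reads: g_12, g_2, g_7, g_3, g_11, g_1 — exactly the header order. So g_3 is the identity.

g_3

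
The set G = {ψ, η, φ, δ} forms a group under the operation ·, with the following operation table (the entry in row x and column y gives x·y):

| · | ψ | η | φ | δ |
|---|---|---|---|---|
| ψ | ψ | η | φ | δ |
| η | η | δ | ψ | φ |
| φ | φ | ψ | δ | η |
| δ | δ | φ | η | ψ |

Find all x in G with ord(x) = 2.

{δ}

Identity is ψ. Compute the order of each non-identity element by repeated multiplication:
  η: η → δ → φ → ψ  (order 4)
  φ: φ → δ → η → ψ  (order 4)
  δ: δ → ψ  (order 2)
Elements of order 2: {δ}.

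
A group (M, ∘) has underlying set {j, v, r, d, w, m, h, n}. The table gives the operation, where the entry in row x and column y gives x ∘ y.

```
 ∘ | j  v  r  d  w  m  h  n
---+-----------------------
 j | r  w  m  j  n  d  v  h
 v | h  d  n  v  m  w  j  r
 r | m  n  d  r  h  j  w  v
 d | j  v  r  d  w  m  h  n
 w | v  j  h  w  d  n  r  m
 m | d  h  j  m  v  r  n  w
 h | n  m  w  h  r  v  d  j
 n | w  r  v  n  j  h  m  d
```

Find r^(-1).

First locate the identity: row d matches the header, so d is the identity.
Scan row r for d: r ∘ r = d. Hence r^(-1) = r.

r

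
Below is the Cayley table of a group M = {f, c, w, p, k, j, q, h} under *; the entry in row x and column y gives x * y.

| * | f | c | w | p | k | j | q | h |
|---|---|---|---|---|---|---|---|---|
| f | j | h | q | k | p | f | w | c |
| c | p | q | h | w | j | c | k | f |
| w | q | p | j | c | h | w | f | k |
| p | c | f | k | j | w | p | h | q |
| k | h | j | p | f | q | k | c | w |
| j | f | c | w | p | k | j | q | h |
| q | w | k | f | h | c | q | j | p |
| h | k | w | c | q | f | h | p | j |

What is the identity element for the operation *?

The identity e satisfies e * x = x for all x, so its row in the table reproduces the column headers.
Row j reads: f, c, w, p, k, j, q, h — exactly the header order. So j is the identity.
(Structurally, M here is isomorphic to the dihedral group D_4.)

j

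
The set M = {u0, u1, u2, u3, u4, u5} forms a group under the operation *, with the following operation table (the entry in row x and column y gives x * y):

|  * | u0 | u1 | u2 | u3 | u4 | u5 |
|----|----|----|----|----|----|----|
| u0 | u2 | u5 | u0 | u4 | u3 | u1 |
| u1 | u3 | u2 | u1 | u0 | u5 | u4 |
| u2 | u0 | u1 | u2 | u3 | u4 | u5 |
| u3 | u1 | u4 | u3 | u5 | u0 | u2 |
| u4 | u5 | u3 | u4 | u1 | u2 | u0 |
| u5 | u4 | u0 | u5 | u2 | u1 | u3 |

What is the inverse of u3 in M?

u5

First locate the identity: row u2 matches the header, so u2 is the identity.
Scan row u3 for u2: u3 * u5 = u2. Hence u3^(-1) = u5.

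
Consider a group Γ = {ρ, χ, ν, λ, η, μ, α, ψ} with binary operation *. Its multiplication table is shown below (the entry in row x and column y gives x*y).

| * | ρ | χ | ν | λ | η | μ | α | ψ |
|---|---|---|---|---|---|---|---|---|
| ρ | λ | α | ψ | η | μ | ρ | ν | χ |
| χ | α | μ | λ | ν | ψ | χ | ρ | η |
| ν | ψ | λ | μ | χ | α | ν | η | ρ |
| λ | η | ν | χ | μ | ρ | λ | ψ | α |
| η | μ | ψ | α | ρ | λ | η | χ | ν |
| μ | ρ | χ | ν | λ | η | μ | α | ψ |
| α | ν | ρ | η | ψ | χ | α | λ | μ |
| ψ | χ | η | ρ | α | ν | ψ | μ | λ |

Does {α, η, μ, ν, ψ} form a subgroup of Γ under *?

ψ*ψ = λ, which is not in {α, η, μ, ν, ψ}.
The subset is not closed under *, so it is not a subgroup.

No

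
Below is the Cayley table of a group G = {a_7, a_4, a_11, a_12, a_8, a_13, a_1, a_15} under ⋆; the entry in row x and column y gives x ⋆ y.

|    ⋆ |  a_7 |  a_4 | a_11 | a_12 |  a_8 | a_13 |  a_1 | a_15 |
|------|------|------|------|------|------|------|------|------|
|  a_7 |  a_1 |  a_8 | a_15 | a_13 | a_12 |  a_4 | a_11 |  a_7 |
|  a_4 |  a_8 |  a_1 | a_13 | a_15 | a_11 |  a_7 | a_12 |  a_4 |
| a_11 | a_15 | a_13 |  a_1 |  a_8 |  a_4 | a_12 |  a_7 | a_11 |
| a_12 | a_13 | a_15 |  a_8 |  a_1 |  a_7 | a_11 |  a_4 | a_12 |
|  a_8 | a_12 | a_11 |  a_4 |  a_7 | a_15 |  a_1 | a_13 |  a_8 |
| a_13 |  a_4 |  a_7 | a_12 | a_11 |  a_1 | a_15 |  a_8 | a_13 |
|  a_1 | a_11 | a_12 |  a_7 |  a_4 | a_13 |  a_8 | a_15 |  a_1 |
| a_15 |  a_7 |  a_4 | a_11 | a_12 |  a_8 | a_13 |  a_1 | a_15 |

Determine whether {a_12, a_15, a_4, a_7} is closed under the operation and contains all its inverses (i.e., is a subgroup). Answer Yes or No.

a_12 ⋆ a_12 = a_1, which is not in {a_12, a_15, a_4, a_7}.
The subset is not closed under ⋆, so it is not a subgroup.

No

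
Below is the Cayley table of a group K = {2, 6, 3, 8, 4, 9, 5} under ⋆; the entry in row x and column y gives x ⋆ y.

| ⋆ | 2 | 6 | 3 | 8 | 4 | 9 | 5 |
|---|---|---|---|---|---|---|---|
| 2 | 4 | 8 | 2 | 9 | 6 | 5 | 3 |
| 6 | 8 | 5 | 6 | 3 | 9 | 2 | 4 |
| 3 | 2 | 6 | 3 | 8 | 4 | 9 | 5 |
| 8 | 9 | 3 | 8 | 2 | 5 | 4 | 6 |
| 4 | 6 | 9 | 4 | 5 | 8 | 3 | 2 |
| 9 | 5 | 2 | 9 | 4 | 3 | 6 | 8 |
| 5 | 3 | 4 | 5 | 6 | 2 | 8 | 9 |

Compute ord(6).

The identity element is 3 (its row matches the header).
6^1 = 6
6^2 = 6 ⋆ 6 = 5
6^3 = 5 ⋆ 6 = 4
6^4 = 4 ⋆ 6 = 9
6^5 = 9 ⋆ 6 = 2
6^6 = 2 ⋆ 6 = 8
6^7 = 8 ⋆ 6 = 3
The first power of 6 equal to the identity is 6^7, so ord(6) = 7.

7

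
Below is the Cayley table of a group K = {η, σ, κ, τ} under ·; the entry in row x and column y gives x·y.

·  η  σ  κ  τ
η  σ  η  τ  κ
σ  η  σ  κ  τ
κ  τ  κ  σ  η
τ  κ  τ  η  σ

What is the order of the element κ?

The identity element is σ (its row matches the header).
κ^1 = κ
κ^2 = κ·κ = σ
The first power of κ equal to the identity is κ^2, so ord(κ) = 2.

2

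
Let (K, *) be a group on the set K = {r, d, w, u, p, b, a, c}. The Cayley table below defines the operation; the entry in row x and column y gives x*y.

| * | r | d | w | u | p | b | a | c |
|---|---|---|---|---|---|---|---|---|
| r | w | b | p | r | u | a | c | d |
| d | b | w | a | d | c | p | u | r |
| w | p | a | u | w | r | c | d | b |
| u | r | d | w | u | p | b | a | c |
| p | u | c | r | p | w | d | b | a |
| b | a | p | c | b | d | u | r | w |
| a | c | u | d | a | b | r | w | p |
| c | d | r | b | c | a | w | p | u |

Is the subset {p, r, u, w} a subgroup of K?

Yes

{p, r, u, w} contains the identity u.
Checking products: every product of two elements of {p, r, u, w} (read from the table) lies in {p, r, u, w}, so the set is closed.
In a finite group, a nonempty closed subset is a subgroup. So {p, r, u, w} ≤ K.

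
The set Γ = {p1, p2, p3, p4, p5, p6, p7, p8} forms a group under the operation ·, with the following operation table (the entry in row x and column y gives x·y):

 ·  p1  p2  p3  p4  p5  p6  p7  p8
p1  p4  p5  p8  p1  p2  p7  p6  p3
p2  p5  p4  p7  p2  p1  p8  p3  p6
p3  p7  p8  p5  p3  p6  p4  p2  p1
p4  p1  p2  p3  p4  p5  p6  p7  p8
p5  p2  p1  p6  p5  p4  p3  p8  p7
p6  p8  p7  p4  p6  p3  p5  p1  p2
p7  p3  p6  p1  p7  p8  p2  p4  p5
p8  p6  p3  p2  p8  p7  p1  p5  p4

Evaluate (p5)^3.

p5^1 = p5
p5^2 = p5·p5 = p4
p5^3 = p4·p5 = p5

p5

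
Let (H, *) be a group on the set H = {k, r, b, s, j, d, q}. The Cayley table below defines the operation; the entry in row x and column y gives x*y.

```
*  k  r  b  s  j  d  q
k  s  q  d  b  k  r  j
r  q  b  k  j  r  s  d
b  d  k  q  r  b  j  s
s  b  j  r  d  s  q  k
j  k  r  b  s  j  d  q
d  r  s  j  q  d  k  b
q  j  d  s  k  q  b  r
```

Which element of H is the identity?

The identity e satisfies e*x = x for all x, so its row in the table reproduces the column headers.
Row j reads: k, r, b, s, j, d, q — exactly the header order. So j is the identity.
(Structurally, H here is isomorphic to the cyclic group Z_7.)

j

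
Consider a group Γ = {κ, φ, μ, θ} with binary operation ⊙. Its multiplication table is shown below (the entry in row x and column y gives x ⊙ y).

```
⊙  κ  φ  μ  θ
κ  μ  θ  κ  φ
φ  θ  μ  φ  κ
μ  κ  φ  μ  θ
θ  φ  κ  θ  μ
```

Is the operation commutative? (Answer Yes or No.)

Check whether the table is symmetric across its main diagonal.
Every entry (row x, col y) equals the entry (row y, col x), so Γ is abelian.

Yes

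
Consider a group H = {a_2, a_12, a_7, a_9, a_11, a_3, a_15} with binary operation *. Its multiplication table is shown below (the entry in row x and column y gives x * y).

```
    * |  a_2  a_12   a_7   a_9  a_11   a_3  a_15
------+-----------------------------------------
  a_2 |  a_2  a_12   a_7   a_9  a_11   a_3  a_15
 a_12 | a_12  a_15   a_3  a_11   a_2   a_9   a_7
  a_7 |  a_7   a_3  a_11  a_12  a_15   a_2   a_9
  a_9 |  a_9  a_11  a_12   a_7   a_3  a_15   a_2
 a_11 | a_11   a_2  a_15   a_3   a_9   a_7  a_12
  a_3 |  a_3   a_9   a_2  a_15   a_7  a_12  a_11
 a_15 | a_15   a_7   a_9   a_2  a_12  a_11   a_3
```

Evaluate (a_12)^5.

a_12^1 = a_12
a_12^2 = a_12 * a_12 = a_15
a_12^3 = a_15 * a_12 = a_7
a_12^4 = a_7 * a_12 = a_3
a_12^5 = a_3 * a_12 = a_9

a_9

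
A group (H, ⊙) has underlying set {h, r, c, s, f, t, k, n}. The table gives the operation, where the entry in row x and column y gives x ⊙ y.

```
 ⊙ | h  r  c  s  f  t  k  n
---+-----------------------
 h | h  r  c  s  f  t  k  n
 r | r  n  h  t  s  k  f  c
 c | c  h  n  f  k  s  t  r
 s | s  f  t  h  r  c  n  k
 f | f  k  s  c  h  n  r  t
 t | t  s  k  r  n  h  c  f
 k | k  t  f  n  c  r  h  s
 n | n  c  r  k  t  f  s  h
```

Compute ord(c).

4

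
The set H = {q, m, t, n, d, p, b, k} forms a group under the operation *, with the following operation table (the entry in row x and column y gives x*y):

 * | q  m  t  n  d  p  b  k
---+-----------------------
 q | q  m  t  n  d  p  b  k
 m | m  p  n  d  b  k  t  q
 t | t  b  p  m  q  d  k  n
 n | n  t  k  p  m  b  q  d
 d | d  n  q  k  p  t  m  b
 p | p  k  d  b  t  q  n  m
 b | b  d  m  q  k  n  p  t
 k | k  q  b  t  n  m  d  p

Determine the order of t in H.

4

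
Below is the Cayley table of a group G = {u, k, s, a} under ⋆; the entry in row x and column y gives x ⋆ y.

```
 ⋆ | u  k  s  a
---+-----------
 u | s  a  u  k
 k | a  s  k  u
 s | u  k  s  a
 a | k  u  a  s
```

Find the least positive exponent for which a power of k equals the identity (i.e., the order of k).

2

The identity element is s (its row matches the header).
k^1 = k
k^2 = k ⋆ k = s
The first power of k equal to the identity is k^2, so ord(k) = 2.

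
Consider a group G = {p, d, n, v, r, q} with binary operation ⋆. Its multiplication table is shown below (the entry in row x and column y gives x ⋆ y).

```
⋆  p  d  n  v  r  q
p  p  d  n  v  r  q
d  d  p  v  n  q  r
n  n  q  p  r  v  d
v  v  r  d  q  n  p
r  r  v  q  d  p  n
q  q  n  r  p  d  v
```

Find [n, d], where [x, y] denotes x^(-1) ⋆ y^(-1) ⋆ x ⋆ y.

v

Identity is p; from the table n^(-1) = n and d^(-1) = d.
n ⋆ d = q
q ⋆ n = r
r ⋆ d = v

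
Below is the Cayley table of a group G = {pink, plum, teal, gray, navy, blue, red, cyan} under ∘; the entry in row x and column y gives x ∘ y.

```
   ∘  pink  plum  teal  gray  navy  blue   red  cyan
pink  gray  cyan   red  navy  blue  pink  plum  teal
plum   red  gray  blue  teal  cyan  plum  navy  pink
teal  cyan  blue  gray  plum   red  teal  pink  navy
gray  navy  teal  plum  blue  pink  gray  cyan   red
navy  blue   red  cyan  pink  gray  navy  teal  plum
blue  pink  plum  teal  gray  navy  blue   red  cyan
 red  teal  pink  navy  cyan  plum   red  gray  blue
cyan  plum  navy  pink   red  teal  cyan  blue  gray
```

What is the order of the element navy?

4

The identity element is blue (its row matches the header).
navy^1 = navy
navy^2 = navy ∘ navy = gray
navy^3 = gray ∘ navy = pink
navy^4 = pink ∘ navy = blue
The first power of navy equal to the identity is navy^4, so ord(navy) = 4.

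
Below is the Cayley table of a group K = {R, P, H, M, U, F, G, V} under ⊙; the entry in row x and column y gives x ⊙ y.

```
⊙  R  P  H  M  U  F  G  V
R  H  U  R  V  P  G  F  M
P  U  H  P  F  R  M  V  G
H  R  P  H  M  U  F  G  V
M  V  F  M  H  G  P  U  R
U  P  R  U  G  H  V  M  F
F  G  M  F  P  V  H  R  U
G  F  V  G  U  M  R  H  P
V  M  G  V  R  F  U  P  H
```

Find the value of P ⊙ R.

U

Read row P, column R: P ⊙ R = U.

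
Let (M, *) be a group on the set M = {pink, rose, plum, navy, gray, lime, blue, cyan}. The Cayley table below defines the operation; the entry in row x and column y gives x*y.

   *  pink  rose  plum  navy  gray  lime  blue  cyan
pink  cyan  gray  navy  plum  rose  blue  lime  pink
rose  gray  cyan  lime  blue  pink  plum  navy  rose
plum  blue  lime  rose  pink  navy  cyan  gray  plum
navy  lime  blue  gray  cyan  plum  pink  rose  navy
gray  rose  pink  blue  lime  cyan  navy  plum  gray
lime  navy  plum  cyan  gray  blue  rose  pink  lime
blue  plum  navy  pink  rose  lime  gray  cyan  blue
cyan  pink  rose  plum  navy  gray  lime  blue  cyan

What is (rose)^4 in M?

cyan

rose^1 = rose
rose^2 = rose*rose = cyan
rose^3 = cyan*rose = rose
rose^4 = rose*rose = cyan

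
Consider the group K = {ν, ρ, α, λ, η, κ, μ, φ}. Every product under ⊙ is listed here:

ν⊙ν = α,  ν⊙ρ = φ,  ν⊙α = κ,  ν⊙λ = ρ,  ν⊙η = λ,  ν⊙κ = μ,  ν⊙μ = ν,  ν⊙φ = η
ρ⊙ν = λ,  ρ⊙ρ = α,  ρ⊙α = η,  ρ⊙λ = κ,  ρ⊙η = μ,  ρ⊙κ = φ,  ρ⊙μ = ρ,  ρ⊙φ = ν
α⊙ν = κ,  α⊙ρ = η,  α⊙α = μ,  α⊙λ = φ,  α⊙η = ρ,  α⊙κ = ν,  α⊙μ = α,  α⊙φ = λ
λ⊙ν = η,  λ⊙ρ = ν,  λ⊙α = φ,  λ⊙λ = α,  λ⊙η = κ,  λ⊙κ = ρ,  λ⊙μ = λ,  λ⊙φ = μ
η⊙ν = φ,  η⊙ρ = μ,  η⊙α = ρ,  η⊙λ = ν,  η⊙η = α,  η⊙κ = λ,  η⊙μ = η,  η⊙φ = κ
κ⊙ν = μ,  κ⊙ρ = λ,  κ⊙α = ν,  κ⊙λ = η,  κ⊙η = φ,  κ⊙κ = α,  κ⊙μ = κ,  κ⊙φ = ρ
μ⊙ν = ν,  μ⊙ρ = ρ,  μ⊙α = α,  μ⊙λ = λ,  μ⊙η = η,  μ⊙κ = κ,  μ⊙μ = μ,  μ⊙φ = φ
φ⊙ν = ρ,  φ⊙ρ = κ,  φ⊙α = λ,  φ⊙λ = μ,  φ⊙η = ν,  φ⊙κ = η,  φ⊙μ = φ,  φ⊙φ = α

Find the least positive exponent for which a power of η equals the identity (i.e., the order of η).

4

The identity element is μ (its row matches the header).
η^1 = η
η^2 = η ⊙ η = α
η^3 = α ⊙ η = ρ
η^4 = ρ ⊙ η = μ
The first power of η equal to the identity is η^4, so ord(η) = 4.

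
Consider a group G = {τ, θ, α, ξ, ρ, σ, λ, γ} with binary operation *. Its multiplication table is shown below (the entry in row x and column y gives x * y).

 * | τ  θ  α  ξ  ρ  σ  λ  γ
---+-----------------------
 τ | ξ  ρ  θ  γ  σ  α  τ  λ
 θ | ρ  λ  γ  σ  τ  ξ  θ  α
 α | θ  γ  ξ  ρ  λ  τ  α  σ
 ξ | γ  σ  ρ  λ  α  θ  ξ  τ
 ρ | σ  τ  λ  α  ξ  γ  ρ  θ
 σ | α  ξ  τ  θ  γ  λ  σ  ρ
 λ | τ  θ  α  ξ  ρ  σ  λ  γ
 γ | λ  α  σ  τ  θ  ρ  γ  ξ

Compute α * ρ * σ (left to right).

σ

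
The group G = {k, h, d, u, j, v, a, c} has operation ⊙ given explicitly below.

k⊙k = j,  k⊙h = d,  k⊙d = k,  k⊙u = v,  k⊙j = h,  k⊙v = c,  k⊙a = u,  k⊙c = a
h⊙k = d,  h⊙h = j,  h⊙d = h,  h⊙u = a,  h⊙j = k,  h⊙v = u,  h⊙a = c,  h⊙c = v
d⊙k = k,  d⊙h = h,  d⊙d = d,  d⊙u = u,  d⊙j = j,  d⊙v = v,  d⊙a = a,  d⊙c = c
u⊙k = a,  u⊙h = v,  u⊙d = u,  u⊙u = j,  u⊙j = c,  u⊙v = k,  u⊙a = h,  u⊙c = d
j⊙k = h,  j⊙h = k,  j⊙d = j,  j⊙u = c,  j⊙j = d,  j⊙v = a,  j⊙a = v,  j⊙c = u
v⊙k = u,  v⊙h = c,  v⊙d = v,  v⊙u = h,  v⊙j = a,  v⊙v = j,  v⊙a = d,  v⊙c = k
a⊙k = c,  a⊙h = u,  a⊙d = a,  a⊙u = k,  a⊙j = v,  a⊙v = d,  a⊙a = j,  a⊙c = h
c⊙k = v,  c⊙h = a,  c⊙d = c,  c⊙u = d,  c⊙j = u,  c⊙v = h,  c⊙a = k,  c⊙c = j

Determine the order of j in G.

2

The identity element is d (its row matches the header).
j^1 = j
j^2 = j ⊙ j = d
The first power of j equal to the identity is j^2, so ord(j) = 2.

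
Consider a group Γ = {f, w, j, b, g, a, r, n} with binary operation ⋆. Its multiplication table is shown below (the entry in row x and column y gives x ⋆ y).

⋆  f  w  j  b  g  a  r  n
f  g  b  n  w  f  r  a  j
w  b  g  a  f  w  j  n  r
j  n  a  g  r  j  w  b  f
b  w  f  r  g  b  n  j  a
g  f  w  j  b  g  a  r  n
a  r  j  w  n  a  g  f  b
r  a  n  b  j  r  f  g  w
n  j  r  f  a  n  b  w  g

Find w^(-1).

w

First locate the identity: row g matches the header, so g is the identity.
Scan row w for g: w ⋆ w = g. Hence w^(-1) = w.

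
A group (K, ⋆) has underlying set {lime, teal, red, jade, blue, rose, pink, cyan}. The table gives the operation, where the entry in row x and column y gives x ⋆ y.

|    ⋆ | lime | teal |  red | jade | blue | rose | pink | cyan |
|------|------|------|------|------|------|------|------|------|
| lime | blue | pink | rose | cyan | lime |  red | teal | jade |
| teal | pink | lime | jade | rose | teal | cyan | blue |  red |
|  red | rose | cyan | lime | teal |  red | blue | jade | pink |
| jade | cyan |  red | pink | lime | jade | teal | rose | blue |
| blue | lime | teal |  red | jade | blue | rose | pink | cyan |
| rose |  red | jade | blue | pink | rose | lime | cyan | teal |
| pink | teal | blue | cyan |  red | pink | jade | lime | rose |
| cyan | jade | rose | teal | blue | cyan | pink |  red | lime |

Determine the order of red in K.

The identity element is blue (its row matches the header).
red^1 = red
red^2 = red ⋆ red = lime
red^3 = lime ⋆ red = rose
red^4 = rose ⋆ red = blue
The first power of red equal to the identity is red^4, so ord(red) = 4.
(Structurally, K here is isomorphic to the quaternion group Q_8.)

4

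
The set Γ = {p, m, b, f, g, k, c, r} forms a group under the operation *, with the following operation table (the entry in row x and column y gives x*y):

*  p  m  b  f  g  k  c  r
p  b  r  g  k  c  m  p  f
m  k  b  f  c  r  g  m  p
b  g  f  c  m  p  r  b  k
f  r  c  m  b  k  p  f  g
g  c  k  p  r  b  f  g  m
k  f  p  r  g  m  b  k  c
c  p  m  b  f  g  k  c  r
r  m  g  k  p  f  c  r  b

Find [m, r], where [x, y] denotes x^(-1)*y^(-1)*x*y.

b

Identity is c; from the table m^(-1) = f and r^(-1) = k.
f*k = p
p*m = r
r*r = b
(Structurally, Γ here is isomorphic to the quaternion group Q_8.)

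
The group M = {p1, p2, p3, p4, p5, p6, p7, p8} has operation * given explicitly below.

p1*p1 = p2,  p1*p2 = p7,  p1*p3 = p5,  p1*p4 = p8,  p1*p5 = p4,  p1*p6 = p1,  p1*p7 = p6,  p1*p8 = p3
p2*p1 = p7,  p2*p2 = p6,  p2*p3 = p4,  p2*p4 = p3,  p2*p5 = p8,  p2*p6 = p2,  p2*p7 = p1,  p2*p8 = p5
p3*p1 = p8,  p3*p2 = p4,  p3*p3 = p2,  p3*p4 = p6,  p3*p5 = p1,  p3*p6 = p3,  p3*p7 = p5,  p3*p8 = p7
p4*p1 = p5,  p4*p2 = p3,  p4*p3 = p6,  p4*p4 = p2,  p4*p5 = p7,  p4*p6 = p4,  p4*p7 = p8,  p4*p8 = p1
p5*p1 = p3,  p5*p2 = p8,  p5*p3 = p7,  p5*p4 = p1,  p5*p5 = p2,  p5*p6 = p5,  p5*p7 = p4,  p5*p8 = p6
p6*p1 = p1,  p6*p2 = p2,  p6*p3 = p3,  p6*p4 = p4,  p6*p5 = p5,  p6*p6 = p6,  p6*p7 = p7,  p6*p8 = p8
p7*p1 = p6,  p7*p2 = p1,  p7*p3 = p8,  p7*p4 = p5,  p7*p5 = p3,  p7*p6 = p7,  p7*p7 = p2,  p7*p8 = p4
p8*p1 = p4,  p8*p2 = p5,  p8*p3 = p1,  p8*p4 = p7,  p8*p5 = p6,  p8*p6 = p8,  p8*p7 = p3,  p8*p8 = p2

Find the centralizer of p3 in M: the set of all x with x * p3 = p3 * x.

Compare row p3 with column p3 entry by entry.
p2 * p3 = p4 = p3 * p2, so p2 commutes with p3.
p7 * p3 = p8 but p3 * p7 = p5, so p7 does not.
Collecting the elements that commute with p3: C(p3) = {p2, p3, p4, p6}.
(Structurally, M here is isomorphic to the quaternion group Q_8.)

{p2, p3, p4, p6}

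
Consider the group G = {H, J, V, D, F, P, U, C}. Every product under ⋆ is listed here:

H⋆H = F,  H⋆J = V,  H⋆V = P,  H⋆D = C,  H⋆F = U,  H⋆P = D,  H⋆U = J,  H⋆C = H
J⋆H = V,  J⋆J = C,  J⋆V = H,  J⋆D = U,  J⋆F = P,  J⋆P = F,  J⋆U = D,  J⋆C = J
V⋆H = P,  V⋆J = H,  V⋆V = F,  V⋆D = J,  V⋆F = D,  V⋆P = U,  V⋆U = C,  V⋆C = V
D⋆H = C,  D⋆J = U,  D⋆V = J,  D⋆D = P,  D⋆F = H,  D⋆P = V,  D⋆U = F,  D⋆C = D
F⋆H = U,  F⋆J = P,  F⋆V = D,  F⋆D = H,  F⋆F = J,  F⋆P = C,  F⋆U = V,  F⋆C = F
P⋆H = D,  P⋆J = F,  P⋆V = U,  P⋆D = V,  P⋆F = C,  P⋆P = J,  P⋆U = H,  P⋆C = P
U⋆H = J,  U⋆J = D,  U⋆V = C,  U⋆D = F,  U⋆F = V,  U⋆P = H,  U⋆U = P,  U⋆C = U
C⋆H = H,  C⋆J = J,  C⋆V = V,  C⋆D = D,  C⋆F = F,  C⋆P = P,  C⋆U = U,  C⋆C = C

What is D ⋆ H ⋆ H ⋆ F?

D ⋆ H = C
C ⋆ H = H
H ⋆ F = U

U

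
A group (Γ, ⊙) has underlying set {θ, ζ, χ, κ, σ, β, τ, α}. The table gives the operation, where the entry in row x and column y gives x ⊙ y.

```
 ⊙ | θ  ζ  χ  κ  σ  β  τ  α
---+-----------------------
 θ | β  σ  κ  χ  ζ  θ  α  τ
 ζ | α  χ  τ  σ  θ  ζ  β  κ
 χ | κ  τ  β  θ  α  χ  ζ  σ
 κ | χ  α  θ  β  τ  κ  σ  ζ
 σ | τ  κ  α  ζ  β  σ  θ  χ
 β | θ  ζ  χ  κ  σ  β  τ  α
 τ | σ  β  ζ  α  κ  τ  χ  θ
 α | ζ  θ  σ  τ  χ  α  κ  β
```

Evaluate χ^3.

χ^1 = χ
χ^2 = χ ⊙ χ = β
χ^3 = β ⊙ χ = χ

χ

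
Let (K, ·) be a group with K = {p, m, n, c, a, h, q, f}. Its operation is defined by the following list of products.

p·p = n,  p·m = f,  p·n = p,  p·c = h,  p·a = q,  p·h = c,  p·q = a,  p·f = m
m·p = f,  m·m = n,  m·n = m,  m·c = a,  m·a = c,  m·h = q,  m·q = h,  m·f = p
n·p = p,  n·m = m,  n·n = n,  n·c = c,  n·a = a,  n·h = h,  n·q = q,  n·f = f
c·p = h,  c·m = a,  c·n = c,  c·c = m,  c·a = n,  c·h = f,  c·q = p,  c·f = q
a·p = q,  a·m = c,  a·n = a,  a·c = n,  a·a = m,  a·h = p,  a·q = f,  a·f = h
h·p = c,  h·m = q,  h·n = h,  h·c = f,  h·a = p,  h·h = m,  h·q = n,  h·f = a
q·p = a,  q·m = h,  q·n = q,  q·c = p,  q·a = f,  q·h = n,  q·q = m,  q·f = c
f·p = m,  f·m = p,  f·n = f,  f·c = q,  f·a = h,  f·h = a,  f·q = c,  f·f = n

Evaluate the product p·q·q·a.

h

p·q = a
a·q = f
f·a = h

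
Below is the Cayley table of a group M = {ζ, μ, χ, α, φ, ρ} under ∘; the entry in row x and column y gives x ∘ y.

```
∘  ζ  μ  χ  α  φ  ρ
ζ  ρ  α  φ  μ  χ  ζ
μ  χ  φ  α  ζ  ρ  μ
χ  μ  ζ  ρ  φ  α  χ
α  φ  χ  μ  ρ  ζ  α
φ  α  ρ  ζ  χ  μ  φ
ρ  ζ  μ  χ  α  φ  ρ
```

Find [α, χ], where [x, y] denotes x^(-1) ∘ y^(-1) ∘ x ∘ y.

φ

Identity is ρ; from the table α^(-1) = α and χ^(-1) = χ.
α ∘ χ = μ
μ ∘ α = ζ
ζ ∘ χ = φ
(Structurally, M here is isomorphic to the symmetric group S_3.)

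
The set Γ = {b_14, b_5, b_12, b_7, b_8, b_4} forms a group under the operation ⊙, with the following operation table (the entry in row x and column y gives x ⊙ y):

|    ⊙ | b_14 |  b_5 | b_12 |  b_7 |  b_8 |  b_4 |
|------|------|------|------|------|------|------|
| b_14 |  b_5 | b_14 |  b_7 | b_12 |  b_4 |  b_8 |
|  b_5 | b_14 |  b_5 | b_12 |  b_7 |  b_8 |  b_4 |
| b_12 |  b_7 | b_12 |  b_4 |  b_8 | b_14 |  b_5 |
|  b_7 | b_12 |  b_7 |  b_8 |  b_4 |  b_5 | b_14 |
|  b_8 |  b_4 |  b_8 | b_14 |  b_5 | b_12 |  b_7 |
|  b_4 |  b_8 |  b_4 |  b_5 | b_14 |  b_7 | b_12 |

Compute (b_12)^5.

b_4

b_12^1 = b_12
b_12^2 = b_12 ⊙ b_12 = b_4
b_12^3 = b_4 ⊙ b_12 = b_5
b_12^4 = b_5 ⊙ b_12 = b_12
b_12^5 = b_12 ⊙ b_12 = b_4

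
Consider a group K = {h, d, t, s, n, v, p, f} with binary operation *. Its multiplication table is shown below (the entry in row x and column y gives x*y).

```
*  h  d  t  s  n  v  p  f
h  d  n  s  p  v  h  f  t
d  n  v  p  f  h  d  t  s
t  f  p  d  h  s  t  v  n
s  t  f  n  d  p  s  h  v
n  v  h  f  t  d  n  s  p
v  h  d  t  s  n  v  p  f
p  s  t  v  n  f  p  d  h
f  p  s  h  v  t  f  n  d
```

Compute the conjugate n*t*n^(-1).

p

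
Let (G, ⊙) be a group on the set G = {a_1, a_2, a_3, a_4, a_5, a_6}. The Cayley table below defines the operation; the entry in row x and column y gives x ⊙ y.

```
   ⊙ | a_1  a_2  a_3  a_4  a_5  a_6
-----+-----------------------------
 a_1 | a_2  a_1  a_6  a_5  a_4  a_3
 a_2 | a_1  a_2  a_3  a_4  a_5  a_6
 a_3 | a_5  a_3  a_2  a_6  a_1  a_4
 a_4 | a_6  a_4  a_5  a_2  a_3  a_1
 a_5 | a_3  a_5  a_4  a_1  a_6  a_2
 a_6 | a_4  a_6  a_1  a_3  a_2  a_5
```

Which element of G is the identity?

a_2

The identity e satisfies e ⊙ x = x for all x, so its row in the table reproduces the column headers.
Row a_2 reads: a_1, a_2, a_3, a_4, a_5, a_6 — exactly the header order. So a_2 is the identity.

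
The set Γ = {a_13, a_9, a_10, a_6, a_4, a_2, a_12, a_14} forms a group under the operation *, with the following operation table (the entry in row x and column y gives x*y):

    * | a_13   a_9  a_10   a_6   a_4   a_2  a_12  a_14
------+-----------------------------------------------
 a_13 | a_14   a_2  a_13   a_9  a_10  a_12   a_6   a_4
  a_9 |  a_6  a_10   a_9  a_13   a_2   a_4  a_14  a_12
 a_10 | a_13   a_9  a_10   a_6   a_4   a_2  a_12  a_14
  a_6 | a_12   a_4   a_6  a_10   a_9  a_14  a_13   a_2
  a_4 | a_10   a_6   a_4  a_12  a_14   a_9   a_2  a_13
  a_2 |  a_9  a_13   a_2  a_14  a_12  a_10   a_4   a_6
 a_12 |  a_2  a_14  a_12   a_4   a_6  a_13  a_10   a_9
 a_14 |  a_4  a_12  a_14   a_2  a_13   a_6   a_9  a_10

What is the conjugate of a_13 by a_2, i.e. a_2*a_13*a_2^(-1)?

The identity is a_10. In row a_2, the entry a_10 sits in column a_2, so a_2^(-1) = a_2.
a_2*a_13 = a_9
a_9*a_2 = a_4

a_4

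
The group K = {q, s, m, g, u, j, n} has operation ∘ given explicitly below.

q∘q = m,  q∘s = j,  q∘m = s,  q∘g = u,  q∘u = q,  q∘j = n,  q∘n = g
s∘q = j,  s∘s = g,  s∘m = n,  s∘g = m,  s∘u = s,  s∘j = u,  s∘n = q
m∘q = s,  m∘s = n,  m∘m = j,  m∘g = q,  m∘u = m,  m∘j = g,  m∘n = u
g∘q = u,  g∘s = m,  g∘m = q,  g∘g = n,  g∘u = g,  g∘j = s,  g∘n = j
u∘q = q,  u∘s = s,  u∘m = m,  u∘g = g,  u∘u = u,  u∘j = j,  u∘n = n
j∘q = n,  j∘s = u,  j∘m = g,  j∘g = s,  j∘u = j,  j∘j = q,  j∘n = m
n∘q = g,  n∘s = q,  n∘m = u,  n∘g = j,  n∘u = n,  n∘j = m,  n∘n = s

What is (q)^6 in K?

g

q^1 = q
q^2 = q ∘ q = m
q^3 = m ∘ q = s
q^4 = s ∘ q = j
q^5 = j ∘ q = n
q^6 = n ∘ q = g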